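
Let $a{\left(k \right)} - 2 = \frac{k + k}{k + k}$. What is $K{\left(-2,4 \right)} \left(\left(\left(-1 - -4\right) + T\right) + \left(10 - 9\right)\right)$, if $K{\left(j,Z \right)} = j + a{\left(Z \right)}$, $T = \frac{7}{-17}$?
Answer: $\frac{61}{17} \approx 3.5882$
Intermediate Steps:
$a{\left(k \right)} = 3$ ($a{\left(k \right)} = 2 + \frac{k + k}{k + k} = 2 + \frac{2 k}{2 k} = 2 + 2 k \frac{1}{2 k} = 2 + 1 = 3$)
$T = - \frac{7}{17}$ ($T = 7 \left(- \frac{1}{17}\right) = - \frac{7}{17} \approx -0.41176$)
$K{\left(j,Z \right)} = 3 + j$ ($K{\left(j,Z \right)} = j + 3 = 3 + j$)
$K{\left(-2,4 \right)} \left(\left(\left(-1 - -4\right) + T\right) + \left(10 - 9\right)\right) = \left(3 - 2\right) \left(\left(\left(-1 - -4\right) - \frac{7}{17}\right) + \left(10 - 9\right)\right) = 1 \left(\left(\left(-1 + 4\right) - \frac{7}{17}\right) + \left(10 - 9\right)\right) = 1 \left(\left(3 - \frac{7}{17}\right) + 1\right) = 1 \left(\frac{44}{17} + 1\right) = 1 \cdot \frac{61}{17} = \frac{61}{17}$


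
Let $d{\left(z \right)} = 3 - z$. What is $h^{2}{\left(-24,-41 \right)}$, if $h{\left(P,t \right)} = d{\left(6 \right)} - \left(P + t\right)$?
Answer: $3844$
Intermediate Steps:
$h{\left(P,t \right)} = -3 - P - t$ ($h{\left(P,t \right)} = \left(3 - 6\right) - \left(P + t\right) = -3 - \left(P + t\right) = -3 - P - t$)
$h^{2}{\left(-24,-41 \right)} = \left(-3 - -24 - -41\right)^{2} = \left(-3 + 24 + 41\right)^{2} = 62^{2} = 3844$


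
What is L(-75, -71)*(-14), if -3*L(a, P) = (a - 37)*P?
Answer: 111328/3 ≈ 37109.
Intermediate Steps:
L(a, P) = -P*(-37 + a)/3 (L(a, P) = -(a - 37)*P/3 = -(-37 + a)*P/3 = -P*(-37 + a)/3)
L(-75, -71)*(-14) = ((1/3)*(-71)*(37 - 1*(-75)))*(-14) = ((1/3)*(-71)*(37 + 75))*(-14) = ((1/3)*(-71)*112)*(-14) = -7952/3*(-14) = 111328/3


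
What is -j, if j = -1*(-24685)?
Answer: -24685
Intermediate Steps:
j = 24685
-j = -1*24685 = -24685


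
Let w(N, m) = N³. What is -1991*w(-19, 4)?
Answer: 13656269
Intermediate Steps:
-1991*w(-19, 4) = -1991*(-19)³ = -1991*(-6859) = 13656269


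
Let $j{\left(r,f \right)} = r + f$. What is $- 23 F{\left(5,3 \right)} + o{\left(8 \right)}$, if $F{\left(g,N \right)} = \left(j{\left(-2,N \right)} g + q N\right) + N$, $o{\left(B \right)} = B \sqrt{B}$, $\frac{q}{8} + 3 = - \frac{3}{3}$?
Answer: $2024 + 16 \sqrt{2} \approx 2046.6$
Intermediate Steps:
$q = -32$ ($q = -24 + 8 \left(- \frac{3}{3}\right) = -24 + 8 \left(\left(-3\right) \frac{1}{3}\right) = -24 + 8 \left(-1\right) = -24 - 8 = -32$)
$o{\left(B \right)} = B^{\frac{3}{2}}$
$j{\left(r,f \right)} = f + r$
$F{\left(g,N \right)} = - 31 N + g \left(-2 + N\right)$ ($F{\left(g,N \right)} = \left(\left(N - 2\right) g - 32 N\right) + N = \left(\left(-2 + N\right) g - 32 N\right) + N = \left(g \left(-2 + N\right) - 32 N\right) + N = \left(- 32 N + g \left(-2 + N\right)\right) + N = - 31 N + g \left(-2 + N\right)$)
$- 23 F{\left(5,3 \right)} + o{\left(8 \right)} = - 23 \left(\left(-31\right) 3 + 5 \left(-2 + 3\right)\right) + 8^{\frac{3}{2}} = - 23 \left(-93 + 5 \cdot 1\right) + 16 \sqrt{2} = - 23 \left(-93 + 5\right) + 16 \sqrt{2} = \left(-23\right) \left(-88\right) + 16 \sqrt{2} = 2024 + 16 \sqrt{2}$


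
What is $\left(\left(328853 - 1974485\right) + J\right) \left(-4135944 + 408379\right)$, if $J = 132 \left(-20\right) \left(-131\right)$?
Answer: $4845059166480$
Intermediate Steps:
$J = 345840$ ($J = \left(-2640\right) \left(-131\right) = 345840$)
$\left(\left(328853 - 1974485\right) + J\right) \left(-4135944 + 408379\right) = \left(\left(328853 - 1974485\right) + 345840\right) \left(-4135944 + 408379\right) = \left(-1645632 + 345840\right) \left(-3727565\right) = \left(-1299792\right) \left(-3727565\right) = 4845059166480$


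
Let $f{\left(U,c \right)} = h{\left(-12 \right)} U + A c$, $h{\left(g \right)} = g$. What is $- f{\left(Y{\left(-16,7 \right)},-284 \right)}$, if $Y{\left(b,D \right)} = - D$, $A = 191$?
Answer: $54160$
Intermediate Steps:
$f{\left(U,c \right)} = - 12 U + 191 c$
$- f{\left(Y{\left(-16,7 \right)},-284 \right)} = - (- 12 \left(\left(-1\right) 7\right) + 191 \left(-284\right)) = - (\left(-12\right) \left(-7\right) - 54244) = - (84 - 54244) = \left(-1\right) \left(-54160\right) = 54160$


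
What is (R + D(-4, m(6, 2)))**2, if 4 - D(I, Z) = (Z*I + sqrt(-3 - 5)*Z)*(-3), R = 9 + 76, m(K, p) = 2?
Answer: 3937 + 1560*I*sqrt(2) ≈ 3937.0 + 2206.2*I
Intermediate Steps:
R = 85
D(I, Z) = 4 + 3*I*Z + 6*I*Z*sqrt(2) (D(I, Z) = 4 - (Z*I + sqrt(-3 - 5)*Z)*(-3) = 4 - (I*Z + sqrt(-8)*Z)*(-3) = 4 - (I*Z + (2*I*sqrt(2))*Z)*(-3) = 4 - (I*Z + 2*I*Z*sqrt(2))*(-3) = 4 - (-3*I*Z - 6*I*Z*sqrt(2)) = 4 + (3*I*Z + 6*I*Z*sqrt(2)) = 4 + 3*I*Z + 6*I*Z*sqrt(2))
(R + D(-4, m(6, 2)))**2 = (85 + (4 + 3*(-4)*2 + 6*I*2*sqrt(2)))**2 = (85 + (4 - 24 + 12*I*sqrt(2)))**2 = (85 + (-20 + 12*I*sqrt(2)))**2 = (65 + 12*I*sqrt(2))**2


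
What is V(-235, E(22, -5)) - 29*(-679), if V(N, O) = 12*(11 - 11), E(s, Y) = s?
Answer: 19691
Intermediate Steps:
V(N, O) = 0 (V(N, O) = 12*0 = 0)
V(-235, E(22, -5)) - 29*(-679) = 0 - 29*(-679) = 0 + 19691 = 19691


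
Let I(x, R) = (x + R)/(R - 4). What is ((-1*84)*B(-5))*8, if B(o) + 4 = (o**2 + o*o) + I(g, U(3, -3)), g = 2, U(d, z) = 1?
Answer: -30240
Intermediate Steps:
I(x, R) = (R + x)/(-4 + R)
B(o) = -5 + 2*o**2 (B(o) = -4 + ((o**2 + o*o) + (1 + 2)/(-4 + 1)) = -4 + ((o**2 + o**2) + 3/(-3)) = -4 + (2*o**2 - 1/3*3) = -4 + (2*o**2 - 1) = -4 + (-1 + 2*o**2) = -5 + 2*o**2)
((-1*84)*B(-5))*8 = ((-1*84)*(-5 + 2*(-5)**2))*8 = -84*(-5 + 2*25)*8 = -84*(-5 + 50)*8 = -84*45*8 = -3780*8 = -30240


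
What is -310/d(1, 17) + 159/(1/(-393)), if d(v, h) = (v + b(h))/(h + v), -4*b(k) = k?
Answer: -790011/13 ≈ -60770.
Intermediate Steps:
b(k) = -k/4
d(v, h) = (v - h/4)/(h + v)
-310/d(1, 17) + 159/(1/(-393)) = -310*(17 + 1)/(1 - 1/4*17) + 159/(1/(-393)) = -310*18/(1 - 17/4) + 159/(-1/393) = -310/((1/18)*(-13/4)) + 159*(-393) = -310/(-13/72) - 62487 = -310*(-72/13) - 62487 = 22320/13 - 62487 = -790011/13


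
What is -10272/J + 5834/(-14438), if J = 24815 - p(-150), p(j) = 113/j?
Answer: -21981168071/26871738497 ≈ -0.81800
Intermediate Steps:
J = 3722363/150 (J = 24815 - 113/(-150) = 24815 - 113*(-1)/150 = 24815 - 1*(-113/150) = 24815 + 113/150 = 3722363/150 ≈ 24816.)
-10272/J + 5834/(-14438) = -10272/3722363/150 + 5834/(-14438) = -10272*150/3722363 + 5834*(-1/14438) = -1540800/3722363 - 2917/7219 = -21981168071/26871738497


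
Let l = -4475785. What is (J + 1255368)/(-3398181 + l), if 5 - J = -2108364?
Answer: -3363737/7873966 ≈ -0.42720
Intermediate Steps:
J = 2108369 (J = 5 - 1*(-2108364) = 5 + 2108364 = 2108369)
(J + 1255368)/(-3398181 + l) = (2108369 + 1255368)/(-3398181 - 4475785) = 3363737/(-7873966) = 3363737*(-1/7873966) = -3363737/7873966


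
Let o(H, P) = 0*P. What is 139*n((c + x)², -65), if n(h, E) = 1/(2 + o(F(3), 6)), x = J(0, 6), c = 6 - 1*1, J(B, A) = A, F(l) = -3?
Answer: 139/2 ≈ 69.500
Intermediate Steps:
c = 5 (c = 6 - 1 = 5)
x = 6
o(H, P) = 0
n(h, E) = ½ (n(h, E) = 1/(2 + 0) = 1/2 = ½)
139*n((c + x)², -65) = 139*(½) = 139/2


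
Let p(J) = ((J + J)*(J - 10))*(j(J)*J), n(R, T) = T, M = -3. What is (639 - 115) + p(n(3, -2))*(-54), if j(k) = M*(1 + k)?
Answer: 16076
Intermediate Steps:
j(k) = -3 - 3*k (j(k) = -3*(1 + k) = -3 - 3*k)
p(J) = 2*J**2*(-10 + J)*(-3 - 3*J) (p(J) = ((J + J)*(J - 10))*((-3 - 3*J)*J) = ((2*J)*(-10 + J))*(J*(-3 - 3*J)) = (2*J*(-10 + J))*(J*(-3 - 3*J)) = 2*J**2*(-10 + J)*(-3 - 3*J))
(639 - 115) + p(n(3, -2))*(-54) = (639 - 115) + (6*(-2)**2*(-1 - 1*(-2))*(-10 - 2))*(-54) = 524 + (6*4*(-1 + 2)*(-12))*(-54) = 524 + (6*4*1*(-12))*(-54) = 524 - 288*(-54) = 524 + 15552 = 16076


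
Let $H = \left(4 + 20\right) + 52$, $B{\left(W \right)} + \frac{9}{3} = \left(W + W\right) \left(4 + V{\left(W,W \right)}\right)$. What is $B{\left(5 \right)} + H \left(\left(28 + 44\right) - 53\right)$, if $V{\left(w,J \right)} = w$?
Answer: $1531$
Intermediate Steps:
$B{\left(W \right)} = -3 + 2 W \left(4 + W\right)$ ($B{\left(W \right)} = -3 + \left(W + W\right) \left(4 + W\right) = -3 + 2 W \left(4 + W\right)$)
$H = 76$ ($H = 24 + 52 = 76$)
$B{\left(5 \right)} + H \left(\left(28 + 44\right) - 53\right) = \left(-3 + 2 \cdot 5^{2} + 8 \cdot 5\right) + 76 \left(\left(28 + 44\right) - 53\right) = \left(-3 + 2 \cdot 25 + 40\right) + 76 \left(72 - 53\right) = \left(-3 + 50 + 40\right) + 76 \cdot 19 = 87 + 1444 = 1531$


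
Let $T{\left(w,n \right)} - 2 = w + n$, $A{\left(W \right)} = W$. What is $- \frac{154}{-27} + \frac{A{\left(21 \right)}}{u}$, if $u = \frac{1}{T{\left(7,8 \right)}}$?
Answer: $\frac{9793}{27} \approx 362.7$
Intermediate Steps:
$T{\left(w,n \right)} = 2 + n + w$ ($T{\left(w,n \right)} = 2 + \left(w + n\right) = 2 + \left(n + w\right) = 2 + n + w$)
$u = \frac{1}{17}$ ($u = \frac{1}{2 + 8 + 7} = \frac{1}{17} \approx 0.058824$)
$- \frac{154}{-27} + \frac{A{\left(21 \right)}}{u} = - \frac{154}{-27} + 21 \frac{1}{\frac{1}{17}} = \left(-154\right) \left(- \frac{1}{27}\right) + 21 \cdot 17 = \frac{154}{27} + 357 = \frac{9793}{27}$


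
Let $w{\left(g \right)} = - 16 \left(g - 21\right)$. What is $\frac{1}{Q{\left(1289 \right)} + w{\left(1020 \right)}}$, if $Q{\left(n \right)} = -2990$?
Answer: $- \frac{1}{18974} \approx -5.2704 \cdot 10^{-5}$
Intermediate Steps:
$w{\left(g \right)} = 336 - 16 g$ ($w{\left(g \right)} = - 16 \left(-21 + g\right) = 336 - 16 g$)
$\frac{1}{Q{\left(1289 \right)} + w{\left(1020 \right)}} = \frac{1}{-2990 + \left(336 - 16320\right)} = \frac{1}{-2990 - 15984} = \frac{1}{-18974} = - \frac{1}{18974}$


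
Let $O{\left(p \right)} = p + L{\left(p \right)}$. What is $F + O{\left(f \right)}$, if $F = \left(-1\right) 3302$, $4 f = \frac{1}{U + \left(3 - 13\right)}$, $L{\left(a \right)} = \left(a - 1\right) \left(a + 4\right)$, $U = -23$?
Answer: $- \frac{57604271}{17424} \approx -3306.0$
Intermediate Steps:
$L{\left(a \right)} = \left(-1 + a\right) \left(4 + a\right)$
$f = - \frac{1}{132}$ ($f = \frac{1}{4 \left(-23 + \left(3 - 13\right)\right)} = \frac{1}{4 \left(-23 - 10\right)} = \frac{1}{4 \left(-33\right)} = \frac{1}{4} \left(- \frac{1}{33}\right) = - \frac{1}{132} \approx -0.0075758$)
$O{\left(p \right)} = -4 + p^{2} + 4 p$ ($O{\left(p \right)} = p + \left(-4 + p^{2} + 3 p\right) = -4 + p^{2} + 4 p$)
$F = -3302$
$F + O{\left(f \right)} = -3302 + \left(-4 + \left(- \frac{1}{132}\right)^{2} + 4 \left(- \frac{1}{132}\right)\right) = -3302 - \frac{70223}{17424} = - \frac{57604271}{17424}$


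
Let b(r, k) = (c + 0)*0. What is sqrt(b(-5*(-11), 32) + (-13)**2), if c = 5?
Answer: 13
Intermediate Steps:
b(r, k) = 0 (b(r, k) = (5 + 0)*0 = 5*0 = 0)
sqrt(b(-5*(-11), 32) + (-13)**2) = sqrt(0 + (-13)**2) = sqrt(0 + 169) = sqrt(169) = 13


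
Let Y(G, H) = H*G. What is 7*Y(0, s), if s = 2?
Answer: 0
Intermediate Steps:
Y(G, H) = G*H
7*Y(0, s) = 7*(0*2) = 7*0 = 0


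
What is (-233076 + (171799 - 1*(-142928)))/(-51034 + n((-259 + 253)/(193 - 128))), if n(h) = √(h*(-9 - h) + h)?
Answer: -8802739195575/5501941090508 - 5307315*√771/5501941090508 ≈ -1.6000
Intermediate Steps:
n(h) = √(h + h*(-9 - h))
(-233076 + (171799 - 1*(-142928)))/(-51034 + n((-259 + 253)/(193 - 128))) = (-233076 + (171799 - 1*(-142928)))/(-51034 + √(-(-259 + 253)/(193 - 128)*(8 + (-259 + 253)/(193 - 128)))) = (-233076 + (171799 + 142928))/(-51034 + √(-(-6/65)*(8 - 6/65))) = (-233076 + 314727)/(-51034 + √(-(-6*1/65)*(8 - 6*1/65))) = 81651/(-51034 + √(-1*(-6/65)*(8 - 6/65))) = 81651/(-51034 + √(-1*(-6/65)*514/65)) = 81651/(-51034 + √(3084/4225)) = 81651/(-51034 + 2*√771/65)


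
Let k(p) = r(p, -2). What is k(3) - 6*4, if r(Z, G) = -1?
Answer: -25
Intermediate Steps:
k(p) = -1
k(3) - 6*4 = -1 - 6*4 = -1 - 24 = -25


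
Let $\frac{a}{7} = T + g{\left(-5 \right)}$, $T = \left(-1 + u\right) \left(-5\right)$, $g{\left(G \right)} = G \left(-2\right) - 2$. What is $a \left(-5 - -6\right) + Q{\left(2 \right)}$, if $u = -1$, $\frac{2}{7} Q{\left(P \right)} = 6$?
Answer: $147$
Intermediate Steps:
$Q{\left(P \right)} = 21$ ($Q{\left(P \right)} = \frac{7}{2} \cdot 6 = 21$)
$g{\left(G \right)} = -2 - 2 G$ ($g{\left(G \right)} = - 2 G - 2 = -2 - 2 G$)
$T = 10$ ($T = \left(-1 - 1\right) \left(-5\right) = \left(-2\right) \left(-5\right) = 10$)
$a = 126$ ($a = 7 \left(10 - -8\right) = 7 \left(10 + \left(-2 + 10\right)\right) = 7 \left(10 + 8\right) = 7 \cdot 18 = 126$)
$a \left(-5 - -6\right) + Q{\left(2 \right)} = 126 \left(-5 - -6\right) + 21 = 126 \left(-5 + 6\right) + 21 = 126 \cdot 1 + 21 = 126 + 21 = 147$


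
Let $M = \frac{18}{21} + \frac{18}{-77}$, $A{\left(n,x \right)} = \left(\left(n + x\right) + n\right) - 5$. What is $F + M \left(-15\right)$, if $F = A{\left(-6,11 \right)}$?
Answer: $- \frac{1182}{77} \approx -15.351$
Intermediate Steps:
$A{\left(n,x \right)} = -5 + x + 2 n$ ($A{\left(n,x \right)} = \left(x + 2 n\right) - 5 = -5 + x + 2 n$)
$M = \frac{48}{77}$ ($M = 18 \cdot \frac{1}{21} + 18 \left(- \frac{1}{77}\right) = \frac{6}{7} - \frac{18}{77} = \frac{48}{77} \approx 0.62338$)
$F = -6$ ($F = -5 + 11 + 2 \left(-6\right) = -5 + 11 - 12 = -6$)
$F + M \left(-15\right) = -6 + \frac{48}{77} \left(-15\right) = -6 - \frac{720}{77} = - \frac{1182}{77}$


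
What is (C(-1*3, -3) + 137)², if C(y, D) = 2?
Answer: 19321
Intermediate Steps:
(C(-1*3, -3) + 137)² = (2 + 137)² = 139² = 19321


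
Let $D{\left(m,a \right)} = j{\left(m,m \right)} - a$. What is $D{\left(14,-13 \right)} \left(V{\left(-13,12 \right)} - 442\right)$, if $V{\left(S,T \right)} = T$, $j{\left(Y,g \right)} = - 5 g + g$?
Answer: $18490$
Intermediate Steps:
$j{\left(Y,g \right)} = - 4 g$
$D{\left(m,a \right)} = - a - 4 m$ ($D{\left(m,a \right)} = - 4 m - a = - a - 4 m$)
$D{\left(14,-13 \right)} \left(V{\left(-13,12 \right)} - 442\right) = \left(\left(-1\right) \left(-13\right) - 56\right) \left(12 - 442\right) = \left(13 - 56\right) \left(-430\right) = \left(-43\right) \left(-430\right) = 18490$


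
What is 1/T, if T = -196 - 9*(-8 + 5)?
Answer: -1/169 ≈ -0.0059172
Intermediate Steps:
T = -169 (T = -196 - 9*(-3) = -196 - 1*(-27) = -196 + 27 = -169)
1/T = 1/(-169) = -1/169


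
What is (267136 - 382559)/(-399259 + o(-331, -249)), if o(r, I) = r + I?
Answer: 10493/36349 ≈ 0.28867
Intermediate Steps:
o(r, I) = I + r
(267136 - 382559)/(-399259 + o(-331, -249)) = (267136 - 382559)/(-399259 + (-249 - 331)) = -115423/(-399259 - 580) = -115423/(-399839) = -115423*(-1/399839) = 10493/36349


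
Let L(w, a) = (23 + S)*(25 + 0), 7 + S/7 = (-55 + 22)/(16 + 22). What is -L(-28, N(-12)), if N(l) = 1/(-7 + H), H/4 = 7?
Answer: 30475/38 ≈ 801.97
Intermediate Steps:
S = -2093/38 (S = -49 + 7*((-55 + 22)/(16 + 22)) = -49 + 7*(-33/38) = -49 - 231/38 = -2093/38 ≈ -55.079)
H = 28 (H = 4*7 = 28)
N(l) = 1/21 (N(l) = 1/(-7 + 28) = 1/21)
L(w, a) = -30475/38 (L(w, a) = (23 - 2093/38)*(25 + 0) = -1219/38*25 = -30475/38)
-L(-28, N(-12)) = -1*(-30475/38) = 30475/38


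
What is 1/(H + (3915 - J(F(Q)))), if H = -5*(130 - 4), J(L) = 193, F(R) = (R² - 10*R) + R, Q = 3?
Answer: 1/3092 ≈ 0.00032342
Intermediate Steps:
F(R) = R² - 9*R
H = -630 (H = -5*126 = -630)
1/(H + (3915 - J(F(Q)))) = 1/(-630 + (3915 - 1*193)) = 1/(-630 + (3915 - 193)) = 1/(-630 + 3722) = 1/3092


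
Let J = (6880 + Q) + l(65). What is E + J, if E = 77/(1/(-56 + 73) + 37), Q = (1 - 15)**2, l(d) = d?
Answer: 642877/90 ≈ 7143.1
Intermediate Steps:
Q = 196 (Q = (-14)**2 = 196)
E = 187/90 (E = 77/(1/17 + 37) = 77/(630/17) = (17/630)*77 = 187/90 ≈ 2.0778)
J = 7141 (J = (6880 + 196) + 65 = 7076 + 65 = 7141)
E + J = 187/90 + 7141 = 642877/90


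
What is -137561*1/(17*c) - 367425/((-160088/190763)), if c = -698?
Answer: 415861479199259/949802104 ≈ 4.3784e+5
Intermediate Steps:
-137561*1/(17*c) - 367425/((-160088/190763)) = -137561/((-698*17)) - 367425/((-160088/190763)) = -137561/(-11866) - 367425/((-160088*1/190763)) = -137561*(-1/11866) - 367425/(-160088/190763) = 137561/11866 - 367425*(-190763/160088) = 137561/11866 + 70091095275/160088 = 415861479199259/949802104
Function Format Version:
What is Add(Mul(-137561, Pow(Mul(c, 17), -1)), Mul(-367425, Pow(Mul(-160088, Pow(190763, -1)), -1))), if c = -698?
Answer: Rational(415861479199259, 949802104) ≈ 4.3784e+5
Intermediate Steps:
Add(Mul(-137561, Pow(Mul(c, 17), -1)), Mul(-367425, Pow(Mul(-160088, Pow(190763, -1)), -1))) = Add(Mul(-137561, Pow(Mul(-698, 17), -1)), Mul(-367425, Pow(Mul(-160088, Pow(190763, -1)), -1))) = Add(Mul(-137561, Pow(-11866, -1)), Mul(-367425, Pow(Mul(-160088, Rational(1, 190763)), -1))) = Add(Mul(-137561, Rational(-1, 11866)), Mul(-367425, Pow(Rational(-160088, 190763), -1))) = Add(Rational(137561, 11866), Mul(-367425, Rational(-190763, 160088))) = Add(Rational(137561, 11866), Rational(70091095275, 160088)) = Rational(415861479199259, 949802104)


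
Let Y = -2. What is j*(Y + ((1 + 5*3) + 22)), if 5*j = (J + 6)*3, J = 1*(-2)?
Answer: 432/5 ≈ 86.400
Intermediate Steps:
J = -2
j = 12/5 (j = ((-2 + 6)*3)/5 = (4*3)/5 = (⅕)*12 = 12/5 ≈ 2.4000)
j*(Y + ((1 + 5*3) + 22)) = 12*(-2 + ((1 + 5*3) + 22))/5 = 12*(-2 + ((1 + 15) + 22))/5 = 12*(-2 + (16 + 22))/5 = 12*(-2 + 38)/5 = (12/5)*36 = 432/5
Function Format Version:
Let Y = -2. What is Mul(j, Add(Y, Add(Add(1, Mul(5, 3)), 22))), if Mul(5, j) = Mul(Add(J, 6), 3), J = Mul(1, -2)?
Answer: Rational(432, 5) ≈ 86.400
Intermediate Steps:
J = -2
j = Rational(12, 5) (j = Mul(Rational(1, 5), Mul(Add(-2, 6), 3)) = Mul(Rational(1, 5), Mul(4, 3)) = Mul(Rational(1, 5), 12) = Rational(12, 5) ≈ 2.4000)
Mul(j, Add(Y, Add(Add(1, Mul(5, 3)), 22))) = Mul(Rational(12, 5), Add(-2, Add(Add(1, Mul(5, 3)), 22))) = Mul(Rational(12, 5), Add(-2, Add(Add(1, 15), 22))) = Mul(Rational(12, 5), Add(-2, Add(16, 22))) = Mul(Rational(12, 5), Add(-2, 38)) = Mul(Rational(12, 5), 36) = Rational(432, 5)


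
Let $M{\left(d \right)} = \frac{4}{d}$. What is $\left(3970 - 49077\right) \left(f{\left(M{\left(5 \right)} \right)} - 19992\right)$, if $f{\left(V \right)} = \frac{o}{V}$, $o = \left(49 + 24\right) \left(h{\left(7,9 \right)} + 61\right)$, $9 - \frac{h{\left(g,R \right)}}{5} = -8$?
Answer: $\frac{601682273}{2} \approx 3.0084 \cdot 10^{8}$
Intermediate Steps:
$h{\left(g,R \right)} = 85$ ($h{\left(g,R \right)} = 45 - -40 = 45 + 40 = 85$)
$o = 10658$ ($o = \left(49 + 24\right) \left(85 + 61\right) = 73 \cdot 146 = 10658$)
$f{\left(V \right)} = \frac{10658}{V}$
$\left(3970 - 49077\right) \left(f{\left(M{\left(5 \right)} \right)} - 19992\right) = \left(3970 - 49077\right) \left(\frac{10658}{4 \cdot \frac{1}{5}} - 19992\right) = - 45107 \left(\frac{10658}{4 \cdot \frac{1}{5}} - 19992\right) = - 45107 \left(\frac{10658}{\frac{4}{5}} - 19992\right) = - 45107 \left(10658 \cdot \frac{5}{4} - 19992\right) = - 45107 \left(\frac{26645}{2} - 19992\right) = \left(-45107\right) \left(- \frac{13339}{2}\right) = \frac{601682273}{2}$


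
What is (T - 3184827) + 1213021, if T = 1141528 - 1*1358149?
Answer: -2188427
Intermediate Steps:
T = -216621 (T = 1141528 - 1358149 = -216621)
(T - 3184827) + 1213021 = (-216621 - 3184827) + 1213021 = -3401448 + 1213021 = -2188427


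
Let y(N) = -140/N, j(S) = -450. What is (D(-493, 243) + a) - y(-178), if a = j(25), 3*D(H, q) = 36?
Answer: -39052/89 ≈ -438.79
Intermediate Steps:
D(H, q) = 12 (D(H, q) = (⅓)*36 = 12)
a = -450
(D(-493, 243) + a) - y(-178) = (12 - 450) - (-140)/(-178) = -438 - (-140)*(-1)/178 = -438 - 1*70/89 = -438 - 70/89 = -39052/89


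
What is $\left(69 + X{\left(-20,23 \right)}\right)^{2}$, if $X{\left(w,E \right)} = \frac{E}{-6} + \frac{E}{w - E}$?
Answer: $\frac{278055625}{66564} \approx 4177.3$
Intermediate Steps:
$X{\left(w,E \right)} = - \frac{E}{6} + \frac{E}{w - E}$ ($X{\left(w,E \right)} = E \left(- \frac{1}{6}\right) + \frac{E}{w - E} = - \frac{E}{6} + \frac{E}{w - E}$)
$\left(69 + X{\left(-20,23 \right)}\right)^{2} = \left(69 + \frac{1}{6} \cdot 23 \frac{1}{-20 - 23} \left(6 + 23 - -20\right)\right)^{2} = \left(69 + \frac{1}{6} \cdot 23 \frac{1}{-20 - 23} \left(6 + 23 + 20\right)\right)^{2} = \left(69 + \frac{1}{6} \cdot 23 \frac{1}{-43} \cdot 49\right)^{2} = \left(69 + \frac{1}{6} \cdot 23 \left(- \frac{1}{43}\right) 49\right)^{2} = \left(69 - \frac{1127}{258}\right)^{2} = \left(\frac{16675}{258}\right)^{2} = \frac{278055625}{66564}$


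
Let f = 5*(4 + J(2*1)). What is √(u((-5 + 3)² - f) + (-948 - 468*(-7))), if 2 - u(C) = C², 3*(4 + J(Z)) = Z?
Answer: √20966/3 ≈ 48.265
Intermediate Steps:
J(Z) = -4 + Z/3
f = 10/3 (f = 5*(4 + (-4 + (2*1)/3)) = 5*(4 + (-4 + (⅓)*2)) = 5*(4 + (-4 + ⅔)) = 5*(4 - 10/3) = 5*(⅔) = 10/3 ≈ 3.3333)
u(C) = 2 - C²
√(u((-5 + 3)² - f) + (-948 - 468*(-7))) = √((2 - ((-5 + 3)² - 1*10/3)²) + (-948 - 468*(-7))) = √((2 - ((-2)² - 10/3)²) + (-948 + 3276)) = √((2 - (4 - 10/3)²) + 2328) = √((2 - (⅔)²) + 2328) = √((2 - 1*4/9) + 2328) = √((2 - 4/9) + 2328) = √(14/9 + 2328) = √(20966/9) = √20966/3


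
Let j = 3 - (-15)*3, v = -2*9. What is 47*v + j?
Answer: -798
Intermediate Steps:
v = -18
j = 48 (j = 3 - 3*(-15) = 3 + 45 = 48)
47*v + j = 47*(-18) + 48 = -846 + 48 = -798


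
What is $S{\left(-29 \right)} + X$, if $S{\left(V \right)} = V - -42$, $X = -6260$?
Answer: $-6247$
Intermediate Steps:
$S{\left(V \right)} = 42 + V$ ($S{\left(V \right)} = V + 42 = 42 + V$)
$S{\left(-29 \right)} + X = \left(42 - 29\right) - 6260 = 13 - 6260 = -6247$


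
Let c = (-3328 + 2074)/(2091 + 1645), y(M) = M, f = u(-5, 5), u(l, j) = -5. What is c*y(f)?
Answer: 3135/1868 ≈ 1.6783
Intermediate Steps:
f = -5
c = -627/1868 (c = -1254/3736 = -1254*1/3736 = -627/1868 ≈ -0.33565)
c*y(f) = -627/1868*(-5) = 3135/1868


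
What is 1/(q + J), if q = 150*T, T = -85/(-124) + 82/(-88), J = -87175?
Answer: -341/29739275 ≈ -1.1466e-5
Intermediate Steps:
T = -84/341 (T = -85*(-1/124) + 82*(-1/88) = 85/124 - 41/44 = -84/341 ≈ -0.24633)
q = -12600/341 (q = 150*(-84/341) = -12600/341 ≈ -36.950)
1/(q + J) = 1/(-12600/341 - 87175) = 1/(-29739275/341) = -341/29739275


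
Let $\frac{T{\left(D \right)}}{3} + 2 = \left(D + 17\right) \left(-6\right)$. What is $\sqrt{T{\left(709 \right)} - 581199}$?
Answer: $i \sqrt{594273} \approx 770.89 i$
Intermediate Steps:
$T{\left(D \right)} = -312 - 18 D$ ($T{\left(D \right)} = -6 + 3 \left(D + 17\right) \left(-6\right) = -6 + 3 \left(17 + D\right) \left(-6\right) = -6 + 3 \left(-102 - 6 D\right) = -6 - \left(306 + 18 D\right) = -312 - 18 D$)
$\sqrt{T{\left(709 \right)} - 581199} = \sqrt{\left(-312 - 12762\right) - 581199} = \sqrt{-13074 - 581199} = \sqrt{-594273} = i \sqrt{594273}$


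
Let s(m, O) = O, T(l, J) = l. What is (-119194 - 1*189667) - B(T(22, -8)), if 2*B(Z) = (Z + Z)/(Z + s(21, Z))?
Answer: -617723/2 ≈ -3.0886e+5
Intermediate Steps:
B(Z) = ½ (B(Z) = ((Z + Z)/(Z + Z))/2 = ((2*Z)/((2*Z)))/2 = ((2*Z)*(1/(2*Z)))/2 = (½)*1 = ½)
(-119194 - 1*189667) - B(T(22, -8)) = (-119194 - 1*189667) - 1*½ = (-119194 - 189667) - ½ = -308861 - ½ = -617723/2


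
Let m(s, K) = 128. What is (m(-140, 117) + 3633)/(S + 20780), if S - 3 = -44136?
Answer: -3761/23353 ≈ -0.16105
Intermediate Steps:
S = -44133 (S = 3 - 44136 = -44133)
(m(-140, 117) + 3633)/(S + 20780) = (128 + 3633)/(-44133 + 20780) = 3761/(-23353) = 3761*(-1/23353) = -3761/23353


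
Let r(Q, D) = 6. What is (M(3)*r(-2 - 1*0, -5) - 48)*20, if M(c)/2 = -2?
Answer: -1440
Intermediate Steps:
M(c) = -4 (M(c) = 2*(-2) = -4)
(M(3)*r(-2 - 1*0, -5) - 48)*20 = (-4*6 - 48)*20 = (-24 - 48)*20 = -72*20 = -1440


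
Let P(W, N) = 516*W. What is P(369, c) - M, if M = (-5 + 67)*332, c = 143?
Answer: 169820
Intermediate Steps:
M = 20584 (M = 62*332 = 20584)
P(369, c) - M = 516*369 - 1*20584 = 190404 - 20584 = 169820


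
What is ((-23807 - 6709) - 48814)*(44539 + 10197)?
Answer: -4342206880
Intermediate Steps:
((-23807 - 6709) - 48814)*(44539 + 10197) = (-30516 - 48814)*54736 = -79330*54736 = -4342206880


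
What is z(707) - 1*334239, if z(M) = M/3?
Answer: -1002010/3 ≈ -3.3400e+5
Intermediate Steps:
z(M) = M/3
z(707) - 1*334239 = (⅓)*707 - 1*334239 = 707/3 - 334239 = -1002010/3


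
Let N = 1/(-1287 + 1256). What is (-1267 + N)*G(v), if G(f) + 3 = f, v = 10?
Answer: -274946/31 ≈ -8869.2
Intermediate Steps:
G(f) = -3 + f
N = -1/31 (N = 1/(-31) = -1/31 ≈ -0.032258)
(-1267 + N)*G(v) = (-1267 - 1/31)*(-3 + 10) = -39278/31*7 = -274946/31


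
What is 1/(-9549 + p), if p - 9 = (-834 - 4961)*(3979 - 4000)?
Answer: 1/112155 ≈ 8.9162e-6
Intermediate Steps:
p = 121704 (p = 9 + (-834 - 4961)*(3979 - 4000) = 9 - 5795*(-21) = 9 + 121695 = 121704)
1/(-9549 + p) = 1/(-9549 + 121704) = 1/112155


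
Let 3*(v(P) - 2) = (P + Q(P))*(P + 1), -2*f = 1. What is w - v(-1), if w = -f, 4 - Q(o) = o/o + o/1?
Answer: -3/2 ≈ -1.5000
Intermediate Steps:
f = -½ (f = -½*1 = -½ ≈ -0.50000)
Q(o) = 3 - o (Q(o) = 4 - (o/o + o/1) = 4 - (1 + o*1) = 4 - (1 + o) = 4 + (-1 - o) = 3 - o)
w = ½ (w = -1*(-½) = ½ ≈ 0.50000)
v(P) = 3 + P (v(P) = 2 + ((P + (3 - P))*(P + 1))/3 = 2 + (3*(1 + P))/3 = 2 + (3 + 3*P)/3 = 2 + (1 + P) = 3 + P)
w - v(-1) = ½ - (3 - 1) = ½ - 1*2 = ½ - 2 = -3/2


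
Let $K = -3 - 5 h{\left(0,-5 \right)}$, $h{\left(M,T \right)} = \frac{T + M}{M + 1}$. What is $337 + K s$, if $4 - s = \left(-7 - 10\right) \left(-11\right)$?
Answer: $-3689$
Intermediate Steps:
$s = -183$ ($s = 4 - \left(-7 - 10\right) \left(-11\right) = 4 - \left(-17\right) \left(-11\right) = 4 - 187 = -183$)
$h{\left(M,T \right)} = \frac{M + T}{1 + M}$
$K = 22$ ($K = -3 - 5 \frac{0 - 5}{1 + 0} = -3 - 5 \cdot 1^{-1} \left(-5\right) = -3 - 5 \cdot 1 \left(-5\right) = -3 - -25 = -3 + 25 = 22$)
$337 + K s = 337 + 22 \left(-183\right) = 337 - 4026 = -3689$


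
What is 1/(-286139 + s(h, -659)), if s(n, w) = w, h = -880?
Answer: -1/286798 ≈ -3.4868e-6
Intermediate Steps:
1/(-286139 + s(h, -659)) = 1/(-286139 - 659) = 1/(-286798) = -1/286798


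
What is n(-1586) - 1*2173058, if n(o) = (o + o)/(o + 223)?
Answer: -2961874882/1363 ≈ -2.1731e+6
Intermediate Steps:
n(o) = 2*o/(223 + o) (n(o) = (2*o)/(223 + o) = 2*o/(223 + o))
n(-1586) - 1*2173058 = 2*(-1586)/(223 - 1586) - 1*2173058 = 2*(-1586)/(-1363) - 2173058 = 2*(-1586)*(-1/1363) - 2173058 = 3172/1363 - 2173058 = -2961874882/1363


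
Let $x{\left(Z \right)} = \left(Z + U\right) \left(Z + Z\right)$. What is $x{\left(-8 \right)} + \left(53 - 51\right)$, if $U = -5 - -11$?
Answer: $34$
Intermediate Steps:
$U = 6$ ($U = -5 + 11 = 6$)
$x{\left(Z \right)} = 2 Z \left(6 + Z\right)$ ($x{\left(Z \right)} = \left(Z + 6\right) \left(Z + Z\right) = \left(6 + Z\right) 2 Z = 2 Z \left(6 + Z\right)$)
$x{\left(-8 \right)} + \left(53 - 51\right) = 2 \left(-8\right) \left(6 - 8\right) + \left(53 - 51\right) = 2 \left(-8\right) \left(-2\right) + \left(53 - 51\right) = 32 + 2 = 34$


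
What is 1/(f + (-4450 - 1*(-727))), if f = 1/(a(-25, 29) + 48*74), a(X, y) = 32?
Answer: -3584/13343231 ≈ -0.00026860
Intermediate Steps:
f = 1/3584 (f = 1/(32 + 48*74) = 1/(32 + 3552) = 1/3584 ≈ 0.00027902)
1/(f + (-4450 - 1*(-727))) = 1/(1/3584 + (-4450 - 1*(-727))) = 1/(1/3584 + (-4450 + 727)) = 1/(1/3584 - 3723) = 1/(-13343231/3584) = -3584/13343231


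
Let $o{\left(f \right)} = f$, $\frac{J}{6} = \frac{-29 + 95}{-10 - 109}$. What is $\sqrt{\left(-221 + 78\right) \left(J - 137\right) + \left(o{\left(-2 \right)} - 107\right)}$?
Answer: $\frac{\sqrt{282623334}}{119} \approx 141.27$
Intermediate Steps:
$J = - \frac{396}{119}$ ($J = 6 \frac{-29 + 95}{-10 - 109} = 6 \frac{66}{-119} = 6 \cdot 66 \left(- \frac{1}{119}\right) = 6 \left(- \frac{66}{119}\right) = - \frac{396}{119} \approx -3.3277$)
$\sqrt{\left(-221 + 78\right) \left(J - 137\right) + \left(o{\left(-2 \right)} - 107\right)} = \sqrt{\left(-221 + 78\right) \left(- \frac{396}{119} - 137\right) - 109} = \sqrt{\left(-143\right) \left(- \frac{16699}{119}\right) - 109} = \sqrt{\frac{2387957}{119} - 109} = \sqrt{\frac{2374986}{119}} = \frac{\sqrt{282623334}}{119}$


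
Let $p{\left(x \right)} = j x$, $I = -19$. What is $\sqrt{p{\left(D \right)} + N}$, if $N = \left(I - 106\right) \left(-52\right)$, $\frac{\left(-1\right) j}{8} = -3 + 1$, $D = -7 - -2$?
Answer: $2 \sqrt{1605} \approx 80.125$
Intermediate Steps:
$D = -5$ ($D = -7 + 2 = -5$)
$j = 16$ ($j = - 8 \left(-3 + 1\right) = \left(-8\right) \left(-2\right) = 16$)
$N = 6500$ ($N = \left(-19 - 106\right) \left(-52\right) = \left(-125\right) \left(-52\right) = 6500$)
$p{\left(x \right)} = 16 x$
$\sqrt{p{\left(D \right)} + N} = \sqrt{16 \left(-5\right) + 6500} = \sqrt{-80 + 6500} = \sqrt{6420} = 2 \sqrt{1605}$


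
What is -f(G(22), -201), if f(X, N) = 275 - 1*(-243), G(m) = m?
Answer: -518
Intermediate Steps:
f(X, N) = 518 (f(X, N) = 275 + 243 = 518)
-f(G(22), -201) = -1*518 = -518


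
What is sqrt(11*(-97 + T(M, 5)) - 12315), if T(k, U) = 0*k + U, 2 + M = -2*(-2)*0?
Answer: I*sqrt(13327) ≈ 115.44*I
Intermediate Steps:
M = -2 (M = -2 - 2*(-2)*0 = -2 + 4*0 = -2 + 0 = -2)
T(k, U) = U (T(k, U) = 0 + U = U)
sqrt(11*(-97 + T(M, 5)) - 12315) = sqrt(11*(-97 + 5) - 12315) = sqrt(11*(-92) - 12315) = sqrt(-1012 - 12315) = sqrt(-13327) = I*sqrt(13327)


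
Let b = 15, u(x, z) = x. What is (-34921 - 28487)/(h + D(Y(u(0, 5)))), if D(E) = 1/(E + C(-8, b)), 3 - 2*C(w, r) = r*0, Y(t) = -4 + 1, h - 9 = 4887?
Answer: -95112/7343 ≈ -12.953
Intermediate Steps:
h = 4896 (h = 9 + 4887 = 4896)
Y(t) = -3
C(w, r) = 3/2 (C(w, r) = 3/2 - r*0/2 = 3/2 - 1/2*0 = 3/2 + 0 = 3/2)
D(E) = 1/(3/2 + E) (D(E) = 1/(E + 3/2) = 1/(3/2 + E))
(-34921 - 28487)/(h + D(Y(u(0, 5)))) = (-34921 - 28487)/(4896 + 2/(3 + 2*(-3))) = -63408/(4896 + 2/(3 - 6)) = -63408/(4896 + 2/(-3)) = -63408/(4896 + 2*(-1/3)) = -63408/(4896 - 2/3) = -63408/14686/3 = -63408*3/14686 = -95112/7343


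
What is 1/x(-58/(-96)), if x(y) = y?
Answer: 48/29 ≈ 1.6552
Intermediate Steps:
1/x(-58/(-96)) = 1/(-58/(-96)) = 1/(-58*(-1/96)) = 1/(29/48) = 48/29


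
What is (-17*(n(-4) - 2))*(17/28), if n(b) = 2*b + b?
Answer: 289/2 ≈ 144.50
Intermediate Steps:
n(b) = 3*b
(-17*(n(-4) - 2))*(17/28) = (-17*(3*(-4) - 2))*(17/28) = (-17*(-12 - 2))*(17*(1/28)) = -17*(-14)*(17/28) = 238*(17/28) = 289/2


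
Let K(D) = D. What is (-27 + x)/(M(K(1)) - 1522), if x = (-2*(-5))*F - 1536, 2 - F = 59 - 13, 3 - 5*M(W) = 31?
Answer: 10015/7638 ≈ 1.3112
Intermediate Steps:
M(W) = -28/5 (M(W) = ⅗ - ⅕*31 = ⅗ - 31/5 = -28/5)
F = -44 (F = 2 - (59 - 13) = 2 - 1*46 = 2 - 46 = -44)
x = -1976 (x = -2*(-5)*(-44) - 1536 = 10*(-44) - 1536 = -440 - 1536 = -1976)
(-27 + x)/(M(K(1)) - 1522) = (-27 - 1976)/(-28/5 - 1522) = -2003/(-7638/5) = -2003*(-5/7638) = 10015/7638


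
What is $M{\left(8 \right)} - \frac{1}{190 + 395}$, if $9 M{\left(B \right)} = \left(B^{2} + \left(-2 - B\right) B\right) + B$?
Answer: $- \frac{521}{585} \approx -0.8906$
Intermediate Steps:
$M{\left(B \right)} = \frac{B}{9} + \frac{B^{2}}{9} + \frac{B \left(-2 - B\right)}{9}$ ($M{\left(B \right)} = \frac{\left(B^{2} + \left(-2 - B\right) B\right) + B}{9} = \frac{\left(B^{2} + B \left(-2 - B\right)\right) + B}{9} = \frac{B + B^{2} + B \left(-2 - B\right)}{9} = \frac{B}{9} + \frac{B^{2}}{9} + \frac{B \left(-2 - B\right)}{9}$)
$M{\left(8 \right)} - \frac{1}{190 + 395} = \left(- \frac{1}{9}\right) 8 - \frac{1}{190 + 395} = - \frac{8}{9} - \frac{1}{585} = - \frac{521}{585}$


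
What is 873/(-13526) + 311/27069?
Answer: -19424651/366135294 ≈ -0.053053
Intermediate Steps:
873/(-13526) + 311/27069 = 873*(-1/13526) + 311*(1/27069) = -873/13526 + 311/27069 = -19424651/366135294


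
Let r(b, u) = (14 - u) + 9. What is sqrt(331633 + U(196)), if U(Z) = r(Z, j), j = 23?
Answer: sqrt(331633) ≈ 575.88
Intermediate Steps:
r(b, u) = 23 - u
U(Z) = 0 (U(Z) = 23 - 1*23 = 23 - 23 = 0)
sqrt(331633 + U(196)) = sqrt(331633 + 0) = sqrt(331633)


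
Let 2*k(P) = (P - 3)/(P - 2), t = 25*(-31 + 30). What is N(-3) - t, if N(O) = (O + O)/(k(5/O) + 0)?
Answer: 109/7 ≈ 15.571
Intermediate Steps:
t = -25 (t = 25*(-1) = -25)
k(P) = (-3 + P)/(2*(-2 + P)) (k(P) = ((P - 3)/(P - 2))/2 = ((-3 + P)/(-2 + P))/2 = (-3 + P)/(2*(-2 + P)))
N(O) = 4*O*(-2 + 5/O)/(-3 + 5/O) (N(O) = (O + O)/((-3 + 5/O)/(2*(-2 + 5/O)) + 0) = (2*O)/(((-3 + 5/O)/(2*(-2 + 5/O)))) = (2*O)*(2*(-2 + 5/O)/(-3 + 5/O)) = 4*O*(-2 + 5/O)/(-3 + 5/O))
N(-3) - t = 4*(-3)*(-5 + 2*(-3))/(-5 + 3*(-3)) - 1*(-25) = 4*(-3)*(-5 - 6)/(-5 - 9) + 25 = 4*(-3)*(-11)/(-14) + 25 = 4*(-3)*(-1/14)*(-11) + 25 = -66/7 + 25 = 109/7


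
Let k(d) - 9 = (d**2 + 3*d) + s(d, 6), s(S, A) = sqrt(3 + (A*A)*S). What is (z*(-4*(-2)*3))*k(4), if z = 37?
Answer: 32856 + 6216*sqrt(3) ≈ 43622.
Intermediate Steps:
s(S, A) = sqrt(3 + S*A**2) (s(S, A) = sqrt(3 + A**2*S) = sqrt(3 + S*A**2))
k(d) = 9 + d**2 + sqrt(3 + 36*d) + 3*d (k(d) = 9 + ((d**2 + 3*d) + sqrt(3 + d*6**2)) = 9 + ((d**2 + 3*d) + sqrt(3 + d*36)) = 9 + ((d**2 + 3*d) + sqrt(3 + 36*d)) = 9 + (d**2 + sqrt(3 + 36*d) + 3*d) = 9 + d**2 + sqrt(3 + 36*d) + 3*d)
(z*(-4*(-2)*3))*k(4) = (37*(-4*(-2)*3))*(9 + 4**2 + sqrt(3 + 36*4) + 3*4) = (37*(8*3))*(9 + 16 + sqrt(3 + 144) + 12) = (37*24)*(9 + 16 + sqrt(147) + 12) = 888*(9 + 16 + 7*sqrt(3) + 12) = 888*(37 + 7*sqrt(3)) = 32856 + 6216*sqrt(3)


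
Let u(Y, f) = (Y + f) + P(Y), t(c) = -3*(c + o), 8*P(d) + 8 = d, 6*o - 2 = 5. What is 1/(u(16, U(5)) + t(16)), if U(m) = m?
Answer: -2/59 ≈ -0.033898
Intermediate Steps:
o = 7/6 (o = ⅓ + (⅙)*5 = ⅓ + ⅚ = 7/6 ≈ 1.1667)
P(d) = -1 + d/8
t(c) = -7/2 - 3*c (t(c) = -3*(c + 7/6) = -3*(7/6 + c) = -7/2 - 3*c)
u(Y, f) = -1 + f + 9*Y/8 (u(Y, f) = (Y + f) + (-1 + Y/8) = -1 + f + 9*Y/8)
1/(u(16, U(5)) + t(16)) = 1/((-1 + 5 + (9/8)*16) + (-7/2 - 3*16)) = 1/((-1 + 5 + 18) + (-7/2 - 48)) = 1/(22 - 103/2) = 1/(-59/2) = -2/59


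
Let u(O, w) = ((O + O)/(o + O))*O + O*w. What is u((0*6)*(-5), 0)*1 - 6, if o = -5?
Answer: -6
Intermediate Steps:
u(O, w) = O*w + 2*O²/(-5 + O) (u(O, w) = ((O + O)/(-5 + O))*O + O*w = ((2*O)/(-5 + O))*O + O*w = (2*O/(-5 + O))*O + O*w = 2*O²/(-5 + O) + O*w = O*w + 2*O²/(-5 + O))
u((0*6)*(-5), 0)*1 - 6 = (((0*6)*(-5))*(-5*0 + 2*((0*6)*(-5)) + ((0*6)*(-5))*0)/(-5 + (0*6)*(-5)))*1 - 6 = ((0*(-5))*(0 + 2*(0*(-5)) + (0*(-5))*0)/(-5 + 0*(-5)))*1 - 6 = (0*(0 + 2*0 + 0*0)/(-5 + 0))*1 - 6 = (0*(0 + 0 + 0)/(-5))*1 - 6 = (0*(-⅕)*0)*1 - 6 = 0*1 - 6 = 0 - 6 = -6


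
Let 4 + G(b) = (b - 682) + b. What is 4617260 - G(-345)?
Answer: 4618636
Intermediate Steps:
G(b) = -686 + 2*b (G(b) = -4 + ((b - 682) + b) = -4 + ((-682 + b) + b) = -4 + (-682 + 2*b) = -686 + 2*b)
4617260 - G(-345) = 4617260 - (-686 + 2*(-345)) = 4617260 - (-686 - 690) = 4617260 - 1*(-1376) = 4617260 + 1376 = 4618636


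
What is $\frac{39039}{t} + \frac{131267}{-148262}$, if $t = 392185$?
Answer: $- \frac{45692948177}{58146132470} \approx -0.78583$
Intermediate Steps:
$\frac{39039}{t} + \frac{131267}{-148262} = \frac{39039}{392185} + \frac{131267}{-148262} = 39039 \cdot \frac{1}{392185} + 131267 \left(- \frac{1}{148262}\right) = \frac{39039}{392185} - \frac{131267}{148262} = - \frac{45692948177}{58146132470}$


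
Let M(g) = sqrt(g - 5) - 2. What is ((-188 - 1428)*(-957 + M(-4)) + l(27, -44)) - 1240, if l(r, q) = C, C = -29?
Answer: 1548475 - 4848*I ≈ 1.5485e+6 - 4848.0*I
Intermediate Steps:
l(r, q) = -29
M(g) = -2 + sqrt(-5 + g) (M(g) = sqrt(-5 + g) - 2 = -2 + sqrt(-5 + g))
((-188 - 1428)*(-957 + M(-4)) + l(27, -44)) - 1240 = ((-188 - 1428)*(-957 + (-2 + sqrt(-5 - 4))) - 29) - 1240 = (-1616*(-957 + (-2 + sqrt(-9))) - 29) - 1240 = (-1616*(-957 + (-2 + 3*I)) - 29) - 1240 = (-1616*(-959 + 3*I) - 29) - 1240 = ((1549744 - 4848*I) - 29) - 1240 = (1549715 - 4848*I) - 1240 = 1548475 - 4848*I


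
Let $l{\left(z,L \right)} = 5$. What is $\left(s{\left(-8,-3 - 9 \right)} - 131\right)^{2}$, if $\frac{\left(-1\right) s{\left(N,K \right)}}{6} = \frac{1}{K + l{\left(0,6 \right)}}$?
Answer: $\frac{829921}{49} \approx 16937.0$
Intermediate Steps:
$s{\left(N,K \right)} = - \frac{6}{5 + K}$ ($s{\left(N,K \right)} = - \frac{6}{K + 5} = - \frac{6}{5 + K}$)
$\left(s{\left(-8,-3 - 9 \right)} - 131\right)^{2} = \left(- \frac{6}{5 - 12} - 131\right)^{2} = \left(- \frac{6}{-7} - 131\right)^{2} = \left(\left(-6\right) \left(- \frac{1}{7}\right) - 131\right)^{2} = \left(\frac{6}{7} - 131\right)^{2} = \left(- \frac{911}{7}\right)^{2} = \frac{829921}{49}$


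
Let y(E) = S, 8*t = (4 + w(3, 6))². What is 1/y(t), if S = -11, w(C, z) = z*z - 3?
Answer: -1/11 ≈ -0.090909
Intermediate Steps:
w(C, z) = -3 + z² (w(C, z) = z² - 3 = -3 + z²)
t = 1369/8 (t = (4 + (-3 + 6²))²/8 = (4 + (-3 + 36))²/8 = (4 + 33)²/8 = (⅛)*37² = (⅛)*1369 = 1369/8 ≈ 171.13)
y(E) = -11
1/y(t) = 1/(-11) = -1/11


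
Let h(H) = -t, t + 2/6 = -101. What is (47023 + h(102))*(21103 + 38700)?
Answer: 8454529519/3 ≈ 2.8182e+9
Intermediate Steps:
t = -304/3 (t = -1/3 - 101 = -304/3 ≈ -101.33)
h(H) = 304/3 (h(H) = -1*(-304/3) = 304/3)
(47023 + h(102))*(21103 + 38700) = (47023 + 304/3)*(21103 + 38700) = (141373/3)*59803 = 8454529519/3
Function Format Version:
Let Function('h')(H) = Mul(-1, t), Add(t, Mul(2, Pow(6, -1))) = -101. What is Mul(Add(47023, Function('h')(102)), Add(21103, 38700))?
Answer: Rational(8454529519, 3) ≈ 2.8182e+9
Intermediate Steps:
t = Rational(-304, 3) (t = Add(Rational(-1, 3), -101) = Rational(-304, 3) ≈ -101.33)
Function('h')(H) = Rational(304, 3) (Function('h')(H) = Mul(-1, Rational(-304, 3)) = Rational(304, 3))
Mul(Add(47023, Function('h')(102)), Add(21103, 38700)) = Mul(Add(47023, Rational(304, 3)), Add(21103, 38700)) = Mul(Rational(141373, 3), 59803) = Rational(8454529519, 3)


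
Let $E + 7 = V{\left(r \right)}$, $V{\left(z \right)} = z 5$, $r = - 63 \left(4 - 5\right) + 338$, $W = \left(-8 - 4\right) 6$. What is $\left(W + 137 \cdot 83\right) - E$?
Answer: $9301$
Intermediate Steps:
$W = -72$ ($W = \left(-12\right) 6 = -72$)
$r = 401$ ($r = \left(-63\right) \left(-1\right) + 338 = 63 + 338 = 401$)
$V{\left(z \right)} = 5 z$
$E = 1998$ ($E = -7 + 5 \cdot 401 = -7 + 2005 = 1998$)
$\left(W + 137 \cdot 83\right) - E = \left(-72 + 137 \cdot 83\right) - 1998 = \left(-72 + 11371\right) - 1998 = 11299 - 1998 = 9301$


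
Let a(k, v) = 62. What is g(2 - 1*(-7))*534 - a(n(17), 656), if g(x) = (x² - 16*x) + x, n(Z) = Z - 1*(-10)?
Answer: -28898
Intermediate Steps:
n(Z) = 10 + Z (n(Z) = Z + 10 = 10 + Z)
g(x) = x² - 15*x
g(2 - 1*(-7))*534 - a(n(17), 656) = ((2 - 1*(-7))*(-15 + (2 - 1*(-7))))*534 - 1*62 = ((2 + 7)*(-15 + (2 + 7)))*534 - 62 = (9*(-15 + 9))*534 - 62 = (9*(-6))*534 - 62 = -54*534 - 62 = -28836 - 62 = -28898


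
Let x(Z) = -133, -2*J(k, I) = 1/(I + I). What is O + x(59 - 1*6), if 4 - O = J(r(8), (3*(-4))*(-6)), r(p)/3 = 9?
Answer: -37151/288 ≈ -129.00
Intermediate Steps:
r(p) = 27 (r(p) = 3*9 = 27)
J(k, I) = -1/(4*I) (J(k, I) = -1/(2*(I + I)) = -1/(2*I)/2 = -1/(4*I))
O = 1153/288 (O = 4 - (-1)/(4*((3*(-4))*(-6))) = 4 - (-1)/(4*((-12*(-6)))) = 4 - (-1)/(4*72) = 4 - 1*(-1/288) = 4 + 1/288 = 1153/288 ≈ 4.0035)
O + x(59 - 1*6) = 1153/288 - 133 = -37151/288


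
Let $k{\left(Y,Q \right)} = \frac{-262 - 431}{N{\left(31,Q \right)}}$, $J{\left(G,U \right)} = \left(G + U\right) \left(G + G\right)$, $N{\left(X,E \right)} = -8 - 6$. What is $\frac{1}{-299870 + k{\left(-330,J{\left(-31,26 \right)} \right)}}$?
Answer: $- \frac{2}{599641} \approx -3.3353 \cdot 10^{-6}$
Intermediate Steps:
$N{\left(X,E \right)} = -14$
$J{\left(G,U \right)} = 2 G \left(G + U\right)$ ($J{\left(G,U \right)} = \left(G + U\right) 2 G = 2 G \left(G + U\right)$)
$k{\left(Y,Q \right)} = \frac{99}{2}$ ($k{\left(Y,Q \right)} = \frac{-262 - 431}{-14} = \left(-693\right) \left(- \frac{1}{14}\right) = \frac{99}{2}$)
$\frac{1}{-299870 + k{\left(-330,J{\left(-31,26 \right)} \right)}} = \frac{1}{-299870 + \frac{99}{2}} = \frac{1}{- \frac{599641}{2}} = - \frac{2}{599641}$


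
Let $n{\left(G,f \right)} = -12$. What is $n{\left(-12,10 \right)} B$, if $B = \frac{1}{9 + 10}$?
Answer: $- \frac{12}{19} \approx -0.63158$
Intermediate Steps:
$B = \frac{1}{19} \approx 0.052632$
$n{\left(-12,10 \right)} B = \left(-12\right) \frac{1}{19} = - \frac{12}{19}$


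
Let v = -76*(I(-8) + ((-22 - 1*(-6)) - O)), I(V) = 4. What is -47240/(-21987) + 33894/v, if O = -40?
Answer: -46050047/3342024 ≈ -13.779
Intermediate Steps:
v = -2128 (v = -76*(4 + ((-22 - 1*(-6)) - 1*(-40))) = -76*(4 + ((-22 + 6) + 40)) = -76*(4 + (-16 + 40)) = -76*(4 + 24) = -76*28 = -2128)
-47240/(-21987) + 33894/v = -47240/(-21987) + 33894/(-2128) = -47240*(-1/21987) + 33894*(-1/2128) = 47240/21987 - 2421/152 = -46050047/3342024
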